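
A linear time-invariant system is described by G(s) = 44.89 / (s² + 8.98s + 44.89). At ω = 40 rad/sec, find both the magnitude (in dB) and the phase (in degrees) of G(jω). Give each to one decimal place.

|G| = -31.0 dB, ∠G = -167.0°

|(j40)² + 8.98(j40) + 44.89| = |-1555.1 + j359.2| = 1596
|G(j40)| = 44.89 / 1596 = 0.028126
20 log₁₀(0.028126) = -31.02 dB
∠[(j40)² + 8.98(j40) + 44.89] = ∠[-1555.1 + j359.2] = 166.99°
∠G(j40) = −166.99° = -166.99°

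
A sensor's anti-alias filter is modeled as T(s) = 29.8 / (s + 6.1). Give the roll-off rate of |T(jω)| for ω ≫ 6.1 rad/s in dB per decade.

-20 dB/decade

With 0 zeros and 1 pole, the high-frequency asymptotic slope is 20 × (0 − 1) = -20 dB/decade.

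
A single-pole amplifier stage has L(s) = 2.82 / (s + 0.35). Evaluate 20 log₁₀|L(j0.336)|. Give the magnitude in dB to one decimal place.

|j0.336 + 0.35| = √(0.336² + 0.35²) = 0.4852
|L(j0.336)| = 2.82 / 0.4852 = 5.8123
20 log₁₀(5.8123) = 15.29 dB

15.3 dB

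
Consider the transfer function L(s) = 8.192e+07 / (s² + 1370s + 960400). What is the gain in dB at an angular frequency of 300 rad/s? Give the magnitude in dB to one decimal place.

38.6 dB

|(j300)² + 1370(j300) + 960400| = |8.704e+05 + j4.11e+05| = 9.626e+05
|L(j300)| = 8.192e+07 / 9.626e+05 = 85.107
20 log₁₀(85.107) = 38.60 dB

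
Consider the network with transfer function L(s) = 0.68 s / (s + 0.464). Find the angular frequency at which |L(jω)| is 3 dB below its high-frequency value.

0.464 rad s⁻¹

For a single-pole high-pass, the −3 dB point is at the pole: ω = 0.464 rad s⁻¹.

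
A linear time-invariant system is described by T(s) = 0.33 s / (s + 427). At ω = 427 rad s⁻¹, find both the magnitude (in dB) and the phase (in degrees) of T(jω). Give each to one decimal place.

|T| = -12.6 dB, ∠T = 45.0°

|j427| = 427
|j427 + 427| = √(427² + 427²) = 603.9
|T(j427)| = 0.33 × 427 / 603.9 = 0.23335
20 log₁₀(0.23335) = -12.64 dB
∠(j427) = 90.00°
∠(j427 + 427) = arctan(427/427) = 45.00°
∠T(j427) = 90.00° − 45.00° = 45.00°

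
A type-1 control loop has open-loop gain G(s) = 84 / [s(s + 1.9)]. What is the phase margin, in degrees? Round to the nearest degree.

Gain crossover: |G(jω)| = 1 at ω ≈ 9.07 rad/sec.
∠G(j9.07) = −90° − arctan(9.07/1.9) ≈ -168.17°
PM = 180° + (-168.17°) = 11.83°

12°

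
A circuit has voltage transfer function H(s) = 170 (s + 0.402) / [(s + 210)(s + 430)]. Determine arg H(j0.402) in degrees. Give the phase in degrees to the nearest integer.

∠(j0.402 + 0.402) = arctan(0.402/0.402) = 45.00°
∠(j0.402 + 210) = arctan(0.402/210) = 0.11°
∠(j0.402 + 430) = arctan(0.402/430) = 0.05°
∠H(j0.402) = 45.00° − (0.11° + 0.05°) = 44.84°

45°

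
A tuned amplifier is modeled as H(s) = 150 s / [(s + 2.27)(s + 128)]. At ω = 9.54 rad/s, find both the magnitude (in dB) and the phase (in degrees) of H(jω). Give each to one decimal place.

|j9.54| = 9.54
|j9.54 + 2.27| = √(9.54² + 2.27²) = 9.806
|j9.54 + 128| = √(9.54² + 128²) = 128.4
|H(j9.54)| = 150 × 9.54 / (9.806 × 128.4) = 1.1369
20 log₁₀(1.1369) = 1.11 dB
∠(j9.54) = 90.00°
∠(j9.54 + 2.27) = arctan(9.54/2.27) = 76.62°
∠(j9.54 + 128) = arctan(9.54/128) = 4.26°
∠H(j9.54) = 90.00° − (76.62° + 4.26°) = 9.12°

|H| = 1.1 dB, ∠H = 9.1°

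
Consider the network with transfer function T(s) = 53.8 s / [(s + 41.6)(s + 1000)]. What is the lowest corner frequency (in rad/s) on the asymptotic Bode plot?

41.6 rad/s

Break frequencies occur at each pole and zero magnitude: 41.6 rad/s, 1000 rad/s.
The lowest is 41.6 rad/s.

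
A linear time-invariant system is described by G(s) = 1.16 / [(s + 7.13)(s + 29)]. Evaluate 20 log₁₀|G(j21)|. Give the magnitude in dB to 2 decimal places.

|j21 + 7.13| = √(21² + 7.13²) = 22.18
|j21 + 29| = √(21² + 29²) = 35.81
|G(j21)| = 1.16 / (22.18 × 35.81) = 0.0014608
20 log₁₀(0.0014608) = -56.708 dB

-56.71 dB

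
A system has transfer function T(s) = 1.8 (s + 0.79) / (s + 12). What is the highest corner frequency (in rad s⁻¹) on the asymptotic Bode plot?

12 rad s⁻¹

Break frequencies occur at each pole and zero magnitude: 0.79 rad s⁻¹, 12 rad s⁻¹.
The highest is 12 rad s⁻¹.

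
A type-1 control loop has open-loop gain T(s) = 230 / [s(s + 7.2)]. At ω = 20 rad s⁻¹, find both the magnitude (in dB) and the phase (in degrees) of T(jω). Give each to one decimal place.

|j20 + 7.2| = √(20² + 7.2²) = 21.26
|j20| = 20
|T(j20)| = 230 / (21.26 × 20) = 0.54101
20 log₁₀(0.54101) = -5.34 dB
∠(j20 + 7.2) = arctan(20/7.2) = 70.20°
∠(j20) = 90.00°
∠T(j20) = − (70.20° + 90.00°) = -160.20°

|T| = -5.3 dB, ∠T = -160.2°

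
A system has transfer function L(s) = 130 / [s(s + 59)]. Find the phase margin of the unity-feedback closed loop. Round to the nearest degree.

Gain crossover: |L(jω)| = 1 at ω ≈ 2.2 rad/s.
∠L(j2.2) = −90° − arctan(2.2/59) ≈ -92.14°
PM = 180° + (-92.14°) = 87.86°

88°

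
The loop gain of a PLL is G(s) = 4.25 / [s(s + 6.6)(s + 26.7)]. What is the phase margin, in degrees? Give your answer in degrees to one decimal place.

89.7°

Gain crossover: |G(jω)| = 1 at ω ≈ 0.0241 rad/s.
∠G(j0.0241) = −90° − arctan(0.0241/6.6) − arctan(0.0241/26.7) ≈ -90.26°
PM = 180° + (-90.26°) = 89.74°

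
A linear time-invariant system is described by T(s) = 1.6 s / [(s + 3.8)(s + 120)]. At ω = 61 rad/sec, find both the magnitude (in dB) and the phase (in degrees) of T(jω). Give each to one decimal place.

|j61| = 61
|j61 + 3.8| = √(61² + 3.8²) = 61.12
|j61 + 120| = √(61² + 120²) = 134.6
|T(j61)| = 1.6 × 61 / (61.12 × 134.6) = 0.011863
20 log₁₀(0.011863) = -38.52 dB
∠(j61) = 90.00°
∠(j61 + 3.8) = arctan(61/3.8) = 86.44°
∠(j61 + 120) = arctan(61/120) = 26.95°
∠T(j61) = 90.00° − (86.44° + 26.95°) = -23.38°

|T| = -38.5 dB, ∠T = -23.4°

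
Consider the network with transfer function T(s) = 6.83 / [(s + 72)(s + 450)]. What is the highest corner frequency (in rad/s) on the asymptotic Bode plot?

450 rad/s

Break frequencies occur at each pole and zero magnitude: 72 rad/s, 450 rad/s.
The highest is 450 rad/s.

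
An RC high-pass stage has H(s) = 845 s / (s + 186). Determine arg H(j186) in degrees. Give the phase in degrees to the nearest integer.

∠(j186) = 90.00°
∠(j186 + 186) = arctan(186/186) = 45.00°
∠H(j186) = 90.00° − 45.00° = 45.00°

45°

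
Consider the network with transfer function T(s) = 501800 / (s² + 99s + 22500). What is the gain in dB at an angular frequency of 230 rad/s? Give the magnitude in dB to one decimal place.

|(j230)² + 99(j230) + 22500| = |-30400 + j22770| = 3.798e+04
|T(j230)| = 501800 / 3.798e+04 = 13.212
20 log₁₀(13.212) = 22.42 dB

22.4 dB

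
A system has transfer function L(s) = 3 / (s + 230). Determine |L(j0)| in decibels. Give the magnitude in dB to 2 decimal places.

-37.69 dB

L(0) = 3 / 230 = 0.013043
20 log₁₀(0.013043) = -37.692 dB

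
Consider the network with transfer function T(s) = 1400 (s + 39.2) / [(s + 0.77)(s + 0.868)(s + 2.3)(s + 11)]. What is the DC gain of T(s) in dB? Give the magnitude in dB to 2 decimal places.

70.23 dB

T(0) = 1400 × 39.2 / (0.77 × 0.868 × 2.3 × 11) = 3245.5
20 log₁₀(3245.5) = 70.226 dB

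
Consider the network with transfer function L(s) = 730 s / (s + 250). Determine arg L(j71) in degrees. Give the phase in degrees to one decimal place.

74.1°

∠(j71) = 90.00°
∠(j71 + 250) = arctan(71/250) = 15.85°
∠L(j71) = 90.00° − 15.85° = 74.15°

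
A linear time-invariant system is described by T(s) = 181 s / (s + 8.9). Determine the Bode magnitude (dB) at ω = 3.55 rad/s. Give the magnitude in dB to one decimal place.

|j3.55| = 3.55
|j3.55 + 8.9| = √(3.55² + 8.9²) = 9.582
|T(j3.55)| = 181 × 3.55 / 9.582 = 67.059
20 log₁₀(67.059) = 36.53 dB

36.5 dB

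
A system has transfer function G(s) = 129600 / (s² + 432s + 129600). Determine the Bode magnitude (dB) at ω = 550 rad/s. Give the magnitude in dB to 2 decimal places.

-7.11 dB

|(j550)² + 432(j550) + 129600| = |-1.729e+05 + j2.376e+05| = 2.939e+05
|G(j550)| = 129600 / 2.939e+05 = 0.44104
20 log₁₀(0.44104) = -7.110 dB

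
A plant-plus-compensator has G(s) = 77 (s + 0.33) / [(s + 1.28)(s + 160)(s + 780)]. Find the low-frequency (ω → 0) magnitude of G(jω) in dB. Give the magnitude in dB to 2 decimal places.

-75.97 dB

G(0) = 77 × 0.33 / (1.28 × 160 × 780) = 0.00015907
20 log₁₀(0.00015907) = -75.968 dB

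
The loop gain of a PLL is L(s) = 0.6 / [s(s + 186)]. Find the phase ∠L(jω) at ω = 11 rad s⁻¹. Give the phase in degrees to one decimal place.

-93.4°

∠(j11 + 186) = arctan(11/186) = 3.38°
∠(j11) = 90.00°
∠L(j11) = − (3.38° + 90.00°) = -93.38°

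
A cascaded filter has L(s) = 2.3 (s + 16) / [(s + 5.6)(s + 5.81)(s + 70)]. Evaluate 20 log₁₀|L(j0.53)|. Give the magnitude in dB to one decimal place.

-35.9 dB

|j0.53 + 16| = √(0.53² + 16²) = 16.01
|j0.53 + 5.6| = √(0.53² + 5.6²) = 5.625
|j0.53 + 5.81| = √(0.53² + 5.81²) = 5.834
|j0.53 + 70| = √(0.53² + 70²) = 70
|L(j0.53)| = 2.3 × 16.01 / (5.625 × 5.834 × 70) = 0.016028
20 log₁₀(0.016028) = -35.90 dB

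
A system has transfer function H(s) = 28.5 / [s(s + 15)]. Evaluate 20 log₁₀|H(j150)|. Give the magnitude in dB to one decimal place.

|j150 + 15| = √(150² + 15²) = 150.7
|j150| = 150
|H(j150)| = 28.5 / (150.7 × 150) = 0.0012604
20 log₁₀(0.0012604) = -57.99 dB

-58.0 dB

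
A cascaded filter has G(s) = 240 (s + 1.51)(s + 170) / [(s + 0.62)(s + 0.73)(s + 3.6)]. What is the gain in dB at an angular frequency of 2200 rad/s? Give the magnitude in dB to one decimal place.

-19.2 dB

|j2200 + 1.51| = √(2200² + 1.51²) = 2200
|j2200 + 170| = √(2200² + 170²) = 2207
|j2200 + 0.62| = √(2200² + 0.62²) = 2200
|j2200 + 0.73| = √(2200² + 0.73²) = 2200
|j2200 + 3.6| = √(2200² + 3.6²) = 2200
|G(j2200)| = 240 × 2200 × 2207 / (2200 × 2200 × 2200) = 0.10942
20 log₁₀(0.10942) = -19.22 dB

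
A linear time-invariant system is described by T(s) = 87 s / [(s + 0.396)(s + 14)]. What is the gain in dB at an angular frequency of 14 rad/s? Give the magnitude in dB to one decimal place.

12.9 dB

|j14| = 14
|j14 + 0.396| = √(14² + 0.396²) = 14.01
|j14 + 14| = √(14² + 14²) = 19.8
|T(j14)| = 87 × 14 / (14.01 × 19.8) = 4.3924
20 log₁₀(4.3924) = 12.85 dB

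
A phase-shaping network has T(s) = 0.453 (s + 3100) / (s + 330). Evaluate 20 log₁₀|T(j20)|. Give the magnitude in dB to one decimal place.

|j20 + 3100| = √(20² + 3100²) = 3100
|j20 + 330| = √(20² + 330²) = 330.6
|T(j20)| = 0.453 × 3100 / 330.6 = 4.2477
20 log₁₀(4.2477) = 12.56 dB

12.6 dB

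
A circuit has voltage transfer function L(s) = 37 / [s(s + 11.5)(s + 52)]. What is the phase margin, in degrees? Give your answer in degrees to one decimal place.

89.6°

Gain crossover: |L(jω)| = 1 at ω ≈ 0.0619 rad/s.
∠L(j0.0619) = −90° − arctan(0.0619/11.5) − arctan(0.0619/52) ≈ -90.38°
PM = 180° + (-90.38°) = 89.62°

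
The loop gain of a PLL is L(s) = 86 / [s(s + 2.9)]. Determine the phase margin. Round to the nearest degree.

18°

Gain crossover: |L(jω)| = 1 at ω ≈ 9.05 rad/sec.
∠L(j9.05) = −90° − arctan(9.05/2.9) ≈ -162.23°
PM = 180° + (-162.23°) = 17.77°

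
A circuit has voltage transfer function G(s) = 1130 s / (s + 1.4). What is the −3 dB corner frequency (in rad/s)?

1.4 rad/s

For a single-pole high-pass, the −3 dB point is at the pole: ω = 1.4 rad/s.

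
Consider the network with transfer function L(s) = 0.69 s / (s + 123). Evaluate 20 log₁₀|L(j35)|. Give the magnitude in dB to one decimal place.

|j35| = 35
|j35 + 123| = √(35² + 123²) = 127.9
|L(j35)| = 0.69 × 35 / 127.9 = 0.18884
20 log₁₀(0.18884) = -14.48 dB

-14.5 dB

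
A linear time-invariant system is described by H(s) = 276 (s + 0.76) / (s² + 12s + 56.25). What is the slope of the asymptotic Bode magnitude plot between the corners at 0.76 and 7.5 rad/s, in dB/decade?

20 dB/decade

In this band the factors already past their corner are: zero at 0.76; net slope = 20 dB/decade.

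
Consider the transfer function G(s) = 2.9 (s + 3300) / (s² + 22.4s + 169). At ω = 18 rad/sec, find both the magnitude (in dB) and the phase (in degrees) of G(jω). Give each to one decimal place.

|j18 + 3300| = √(18² + 3300²) = 3300
|(j18)² + 22.4(j18) + 169| = |-155 + j403.2| = 432
|G(j18)| = 2.9 × 3300 / 432 = 22.155
20 log₁₀(22.155) = 26.91 dB
∠(j18 + 3300) = arctan(18/3300) = 0.31°
∠[(j18)² + 22.4(j18) + 169] = ∠[-155 + j403.2] = 111.03°
∠G(j18) = 0.31° − 111.03° = -110.72°

|G| = 26.9 dB, ∠G = -110.7°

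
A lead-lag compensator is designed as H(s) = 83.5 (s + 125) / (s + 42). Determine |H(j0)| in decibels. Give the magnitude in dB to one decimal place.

47.9 dB

H(0) = 83.5 × 125 / 42 = 248.51
20 log₁₀(248.51) = 47.91 dB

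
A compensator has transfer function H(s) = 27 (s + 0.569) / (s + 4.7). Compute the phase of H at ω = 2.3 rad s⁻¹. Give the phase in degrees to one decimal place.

∠(j2.3 + 0.569) = arctan(2.3/0.569) = 76.10°
∠(j2.3 + 4.7) = arctan(2.3/4.7) = 26.08°
∠H(j2.3) = 76.10° − 26.08° = 50.03°

50.0°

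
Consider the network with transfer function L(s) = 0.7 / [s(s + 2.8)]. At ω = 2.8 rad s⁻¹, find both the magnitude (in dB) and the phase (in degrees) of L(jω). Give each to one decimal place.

|j2.8 + 2.8| = √(2.8² + 2.8²) = 3.96
|j2.8| = 2.8
|L(j2.8)| = 0.7 / (3.96 × 2.8) = 0.063135
20 log₁₀(0.063135) = -23.99 dB
∠(j2.8 + 2.8) = arctan(2.8/2.8) = 45.00°
∠(j2.8) = 90.00°
∠L(j2.8) = − (45.00° + 90.00°) = -135.00°

|L| = -24.0 dB, ∠L = -135.0°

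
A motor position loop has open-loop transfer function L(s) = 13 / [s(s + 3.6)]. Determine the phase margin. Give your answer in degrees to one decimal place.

Gain crossover: |L(jω)| = 1 at ω ≈ 2.84 rad/s.
∠L(j2.84) = −90° − arctan(2.84/3.6) ≈ -128.23°
PM = 180° + (-128.23°) = 51.77°

51.8°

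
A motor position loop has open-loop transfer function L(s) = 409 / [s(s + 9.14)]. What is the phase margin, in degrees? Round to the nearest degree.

Gain crossover: |L(jω)| = 1 at ω ≈ 19.2 rad/sec.
∠L(j19.2) = −90° − arctan(19.2/9.14) ≈ -154.57°
PM = 180° + (-154.57°) = 25.43°

25 deg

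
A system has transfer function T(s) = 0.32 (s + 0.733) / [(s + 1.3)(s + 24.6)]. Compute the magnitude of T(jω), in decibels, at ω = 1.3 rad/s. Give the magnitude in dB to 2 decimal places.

|j1.3 + 0.733| = √(1.3² + 0.733²) = 1.492
|j1.3 + 1.3| = √(1.3² + 1.3²) = 1.838
|j1.3 + 24.6| = √(1.3² + 24.6²) = 24.63
|T(j1.3)| = 0.32 × 1.492 / (1.838 × 24.63) = 0.010545
20 log₁₀(0.010545) = -39.539 dB

-39.54 dB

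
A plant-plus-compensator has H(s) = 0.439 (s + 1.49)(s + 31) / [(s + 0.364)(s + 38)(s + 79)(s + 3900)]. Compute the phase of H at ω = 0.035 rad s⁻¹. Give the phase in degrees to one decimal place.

-4.2°

∠(j0.035 + 1.49) = arctan(0.035/1.49) = 1.35°
∠(j0.035 + 31) = arctan(0.035/31) = 0.06°
∠(j0.035 + 0.364) = arctan(0.035/0.364) = 5.49°
∠(j0.035 + 38) = arctan(0.035/38) = 0.05°
∠(j0.035 + 79) = arctan(0.035/79) = 0.03°
∠(j0.035 + 3900) = arctan(0.035/3900) = 0.00°
∠H(j0.035) = 1.35° + 0.06° − (5.49° + 0.05° + 0.03° + 0.00°) = -4.16°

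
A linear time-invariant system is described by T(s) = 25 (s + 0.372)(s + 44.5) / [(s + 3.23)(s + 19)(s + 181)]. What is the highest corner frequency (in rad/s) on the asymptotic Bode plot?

Break frequencies occur at each pole and zero magnitude: 0.372 rad/s, 3.23 rad/s, 19 rad/s, 44.5 rad/s, 181 rad/s.
The highest is 181 rad/s.

181 rad/s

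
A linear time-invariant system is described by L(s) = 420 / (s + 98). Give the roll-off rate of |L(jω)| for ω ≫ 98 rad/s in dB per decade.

With 0 zeros and 1 pole, the high-frequency asymptotic slope is 20 × (0 − 1) = -20 dB/decade.

-20 dB/decade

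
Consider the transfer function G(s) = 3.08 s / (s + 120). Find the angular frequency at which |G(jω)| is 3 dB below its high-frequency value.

For a single-pole high-pass, the −3 dB point is at the pole: ω = 120 rad s⁻¹.

120 rad s⁻¹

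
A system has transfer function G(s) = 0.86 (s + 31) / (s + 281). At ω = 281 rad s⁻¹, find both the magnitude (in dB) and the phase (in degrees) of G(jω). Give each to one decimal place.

|G| = -4.3 dB, ∠G = 38.7°

|j281 + 31| = √(281² + 31²) = 282.7
|j281 + 281| = √(281² + 281²) = 397.4
|G(j281)| = 0.86 × 282.7 / 397.4 = 0.6118
20 log₁₀(0.6118) = -4.27 dB
∠(j281 + 31) = arctan(281/31) = 83.70°
∠(j281 + 281) = arctan(281/281) = 45.00°
∠G(j281) = 83.70° − 45.00° = 38.70°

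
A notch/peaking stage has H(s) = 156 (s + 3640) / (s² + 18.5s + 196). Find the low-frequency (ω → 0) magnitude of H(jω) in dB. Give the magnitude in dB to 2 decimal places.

69.24 dB

H(0) = 156 × 3640 / 196 = 2897.1
20 log₁₀(2897.1) = 69.239 dB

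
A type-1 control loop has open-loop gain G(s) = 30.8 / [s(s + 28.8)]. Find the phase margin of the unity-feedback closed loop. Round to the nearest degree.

Gain crossover: |G(jω)| = 1 at ω ≈ 1.07 rad/s.
∠G(j1.07) = −90° − arctan(1.07/28.8) ≈ -92.13°
PM = 180° + (-92.13°) = 87.87°

88°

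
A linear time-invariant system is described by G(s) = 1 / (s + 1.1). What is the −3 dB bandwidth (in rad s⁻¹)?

1.1 rad s⁻¹

For a single-pole low-pass, the −3 dB point is at the pole: ω = 1.1 rad s⁻¹.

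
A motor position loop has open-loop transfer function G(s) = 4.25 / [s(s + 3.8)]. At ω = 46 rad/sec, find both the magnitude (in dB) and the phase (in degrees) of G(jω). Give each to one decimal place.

|G| = -54.0 dB, ∠G = -175.3 deg

|j46 + 3.8| = √(46² + 3.8²) = 46.16
|j46| = 46
|G(j46)| = 4.25 / (46.16 × 46) = 0.0020017
20 log₁₀(0.0020017) = -53.97 dB
∠(j46 + 3.8) = arctan(46/3.8) = 85.28°
∠(j46) = 90.00°
∠G(j46) = − (85.28° + 90.00°) = -175.28°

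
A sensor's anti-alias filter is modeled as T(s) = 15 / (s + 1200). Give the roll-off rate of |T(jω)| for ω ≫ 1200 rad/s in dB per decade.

With 0 zeros and 1 pole, the high-frequency asymptotic slope is 20 × (0 − 1) = -20 dB/decade.

-20 dB/decade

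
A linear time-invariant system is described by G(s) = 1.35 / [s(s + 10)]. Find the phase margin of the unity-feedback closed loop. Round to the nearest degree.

Gain crossover: |G(jω)| = 1 at ω ≈ 0.135 rad s⁻¹.
∠G(j0.135) = −90° − arctan(0.135/10) ≈ -90.77°
PM = 180° + (-90.77°) = 89.23°

89°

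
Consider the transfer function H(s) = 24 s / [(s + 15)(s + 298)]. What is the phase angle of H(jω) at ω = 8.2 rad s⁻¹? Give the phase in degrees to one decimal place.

59.8 deg

∠(j8.2) = 90.00°
∠(j8.2 + 15) = arctan(8.2/15) = 28.66°
∠(j8.2 + 298) = arctan(8.2/298) = 1.58°
∠H(j8.2) = 90.00° − (28.66° + 1.58°) = 59.76°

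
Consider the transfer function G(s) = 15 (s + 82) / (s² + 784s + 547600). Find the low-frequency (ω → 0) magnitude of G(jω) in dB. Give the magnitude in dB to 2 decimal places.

G(0) = 15 × 82 / 547600 = 0.0022462
20 log₁₀(0.0022462) = -52.971 dB

-52.97 dB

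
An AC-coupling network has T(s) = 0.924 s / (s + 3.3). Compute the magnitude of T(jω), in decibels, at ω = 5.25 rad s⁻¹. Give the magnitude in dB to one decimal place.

-2.1 dB

|j5.25| = 5.25
|j5.25 + 3.3| = √(5.25² + 3.3²) = 6.201
|T(j5.25)| = 0.924 × 5.25 / 6.201 = 0.78229
20 log₁₀(0.78229) = -2.13 dB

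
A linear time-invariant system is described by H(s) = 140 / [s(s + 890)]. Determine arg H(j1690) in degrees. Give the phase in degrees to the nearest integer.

-152°

∠(j1690 + 890) = arctan(1690/890) = 62.23°
∠(j1690) = 90.00°
∠H(j1690) = − (62.23° + 90.00°) = -152.23°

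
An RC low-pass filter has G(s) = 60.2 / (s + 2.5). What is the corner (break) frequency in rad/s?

The single real pole at s = −2.5 gives a corner at ω = 2.5 rad/s.

2.5 rad/s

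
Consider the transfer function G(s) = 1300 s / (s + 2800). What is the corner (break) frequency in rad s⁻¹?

The single real pole at s = −2800 gives a corner at ω = 2800 rad s⁻¹.

2800 rad s⁻¹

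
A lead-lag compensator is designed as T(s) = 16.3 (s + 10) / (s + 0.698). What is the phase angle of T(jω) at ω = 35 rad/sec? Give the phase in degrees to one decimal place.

∠(j35 + 10) = arctan(35/10) = 74.05°
∠(j35 + 0.698) = arctan(35/0.698) = 88.86°
∠T(j35) = 74.05° − 88.86° = -14.80°

-14.8°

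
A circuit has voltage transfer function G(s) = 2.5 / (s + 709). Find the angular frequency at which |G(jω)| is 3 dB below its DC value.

709 rad s⁻¹

For a single-pole low-pass, the −3 dB point is at the pole: ω = 709 rad s⁻¹.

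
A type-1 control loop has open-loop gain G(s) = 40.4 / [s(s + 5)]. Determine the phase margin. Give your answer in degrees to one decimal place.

42.5°

Gain crossover: |G(jω)| = 1 at ω ≈ 5.46 rad s⁻¹.
∠G(j5.46) = −90° − arctan(5.46/5) ≈ -137.51°
PM = 180° + (-137.51°) = 42.49°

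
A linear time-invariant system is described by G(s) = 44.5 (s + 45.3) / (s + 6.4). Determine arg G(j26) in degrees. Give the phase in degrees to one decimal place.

∠(j26 + 45.3) = arctan(26/45.3) = 29.85°
∠(j26 + 6.4) = arctan(26/6.4) = 76.17°
∠G(j26) = 29.85° − 76.17° = -46.32°

-46.3 deg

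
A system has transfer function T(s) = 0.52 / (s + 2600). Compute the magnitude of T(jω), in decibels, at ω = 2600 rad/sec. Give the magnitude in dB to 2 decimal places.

|j2600 + 2600| = √(2600² + 2600²) = 3677
|T(j2600)| = 0.52 / 3677 = 0.00014142
20 log₁₀(0.00014142) = -76.990 dB

-76.99 dB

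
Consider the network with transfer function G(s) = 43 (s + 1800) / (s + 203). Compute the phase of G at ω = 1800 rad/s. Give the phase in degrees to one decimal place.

∠(j1800 + 1800) = arctan(1800/1800) = 45.00°
∠(j1800 + 203) = arctan(1800/203) = 83.57°
∠G(j1800) = 45.00° − 83.57° = -38.57°

-38.6 deg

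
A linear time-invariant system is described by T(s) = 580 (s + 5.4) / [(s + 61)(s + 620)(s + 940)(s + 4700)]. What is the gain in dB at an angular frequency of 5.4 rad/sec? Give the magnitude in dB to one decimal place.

-151.6 dB

|j5.4 + 5.4| = √(5.4² + 5.4²) = 7.637
|j5.4 + 61| = √(5.4² + 61²) = 61.24
|j5.4 + 620| = √(5.4² + 620²) = 620
|j5.4 + 940| = √(5.4² + 940²) = 940
|j5.4 + 4700| = √(5.4² + 4700²) = 4700
|T(j5.4)| = 580 × 7.637 / (61.24 × 620 × 940 × 4700) = 2.6404e-08
20 log₁₀(2.6404e-08) = -151.57 dB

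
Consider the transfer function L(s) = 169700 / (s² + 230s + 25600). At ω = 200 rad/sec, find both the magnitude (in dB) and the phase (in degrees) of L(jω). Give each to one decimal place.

|(j200)² + 230(j200) + 25600| = |-14400 + j46000| = 4.82e+04
|L(j200)| = 169700 / 4.82e+04 = 3.5207
20 log₁₀(3.5207) = 10.93 dB
∠[(j200)² + 230(j200) + 25600] = ∠[-14400 + j46000] = 107.38°
∠L(j200) = −107.38° = -107.38°

|L| = 10.9 dB, ∠L = -107.4 deg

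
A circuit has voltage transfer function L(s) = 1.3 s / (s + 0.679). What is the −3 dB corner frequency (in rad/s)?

0.679 rad/s

For a single-pole high-pass, the −3 dB point is at the pole: ω = 0.679 rad/s.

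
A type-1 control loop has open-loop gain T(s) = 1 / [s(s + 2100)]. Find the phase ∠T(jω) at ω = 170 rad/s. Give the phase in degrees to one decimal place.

∠(j170 + 2100) = arctan(170/2100) = 4.63°
∠(j170) = 90.00°
∠T(j170) = − (4.63° + 90.00°) = -94.63°

-94.6°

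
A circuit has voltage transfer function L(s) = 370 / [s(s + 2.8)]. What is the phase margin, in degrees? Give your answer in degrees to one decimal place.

8.3°

Gain crossover: |L(jω)| = 1 at ω ≈ 19.1 rad/s.
∠L(j19.1) = −90° − arctan(19.1/2.8) ≈ -171.67°
PM = 180° + (-171.67°) = 8.33°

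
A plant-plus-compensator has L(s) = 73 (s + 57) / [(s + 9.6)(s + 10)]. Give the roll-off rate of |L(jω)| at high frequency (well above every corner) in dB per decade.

With 1 zero and 2 poles, the high-frequency asymptotic slope is 20 × (1 − 2) = -20 dB/decade.

-20 dB/decade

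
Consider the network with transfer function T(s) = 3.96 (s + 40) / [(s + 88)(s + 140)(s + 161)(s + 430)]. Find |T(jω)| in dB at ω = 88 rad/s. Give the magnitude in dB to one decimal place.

-132.7 dB

|j88 + 40| = √(88² + 40²) = 96.66
|j88 + 88| = √(88² + 88²) = 124.5
|j88 + 140| = √(88² + 140²) = 165.4
|j88 + 161| = √(88² + 161²) = 183.5
|j88 + 430| = √(88² + 430²) = 438.9
|T(j88)| = 3.96 × 96.66 / (124.5 × 165.4 × 183.5 × 438.9) = 2.3098e-07
20 log₁₀(2.3098e-07) = -132.73 dB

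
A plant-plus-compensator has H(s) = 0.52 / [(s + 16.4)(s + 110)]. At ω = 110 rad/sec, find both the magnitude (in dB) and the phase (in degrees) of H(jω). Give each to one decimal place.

|j110 + 16.4| = √(110² + 16.4²) = 111.2
|j110 + 110| = √(110² + 110²) = 155.6
|H(j110)| = 0.52 / (111.2 × 155.6) = 3.0056e-05
20 log₁₀(3.0056e-05) = -90.44 dB
∠(j110 + 16.4) = arctan(110/16.4) = 81.52°
∠(j110 + 110) = arctan(110/110) = 45.00°
∠H(j110) = − (81.52° + 45.00°) = -126.52°

|H| = -90.4 dB, ∠H = -126.5°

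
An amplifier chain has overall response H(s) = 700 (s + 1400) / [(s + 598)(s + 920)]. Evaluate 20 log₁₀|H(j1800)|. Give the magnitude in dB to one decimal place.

-7.6 dB

|j1800 + 1400| = √(1800² + 1400²) = 2280
|j1800 + 598| = √(1800² + 598²) = 1897
|j1800 + 920| = √(1800² + 920²) = 2021
|H(j1800)| = 700 × 2280 / (1897 × 2021) = 0.41632
20 log₁₀(0.41632) = -7.61 dB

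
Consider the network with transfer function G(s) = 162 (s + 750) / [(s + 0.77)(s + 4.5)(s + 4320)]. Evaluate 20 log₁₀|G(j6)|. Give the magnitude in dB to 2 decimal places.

|j6 + 750| = √(6² + 750²) = 750
|j6 + 0.77| = √(6² + 0.77²) = 6.049
|j6 + 4.5| = √(6² + 4.5²) = 7.5
|j6 + 4320| = √(6² + 4320²) = 4320
|G(j6)| = 162 × 750 / (6.049 × 7.5 × 4320) = 0.61994
20 log₁₀(0.61994) = -4.153 dB

-4.15 dB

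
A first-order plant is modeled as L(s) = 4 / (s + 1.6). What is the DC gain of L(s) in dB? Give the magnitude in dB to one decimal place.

8.0 dB

L(0) = 4 / 1.6 = 2.5
20 log₁₀(2.5) = 7.96 dB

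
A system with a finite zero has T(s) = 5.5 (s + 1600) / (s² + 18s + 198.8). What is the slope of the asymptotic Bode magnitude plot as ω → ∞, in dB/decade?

With 1 zero and 2 poles, the high-frequency asymptotic slope is 20 × (1 − 2) = -20 dB/decade.

-20 dB/decade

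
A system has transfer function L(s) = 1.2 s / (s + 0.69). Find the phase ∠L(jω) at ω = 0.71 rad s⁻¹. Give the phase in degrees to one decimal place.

∠(j0.71) = 90.00°
∠(j0.71 + 0.69) = arctan(0.71/0.69) = 45.82°
∠L(j0.71) = 90.00° − 45.82° = 44.18°

44.2°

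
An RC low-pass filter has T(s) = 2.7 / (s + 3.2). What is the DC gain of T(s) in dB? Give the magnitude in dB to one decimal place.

T(0) = 2.7 / 3.2 = 0.84375
20 log₁₀(0.84375) = -1.48 dB

-1.5 dB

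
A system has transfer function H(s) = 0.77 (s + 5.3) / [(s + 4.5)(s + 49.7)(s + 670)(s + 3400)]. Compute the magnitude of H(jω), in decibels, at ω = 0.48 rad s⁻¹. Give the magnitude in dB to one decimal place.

-161.9 dB

|j0.48 + 5.3| = √(0.48² + 5.3²) = 5.322
|j0.48 + 4.5| = √(0.48² + 4.5²) = 4.526
|j0.48 + 49.7| = √(0.48² + 49.7²) = 49.7
|j0.48 + 670| = √(0.48² + 670²) = 670
|j0.48 + 3400| = √(0.48² + 3400²) = 3400
|H(j0.48)| = 0.77 × 5.322 / (4.526 × 49.7 × 670 × 3400) = 7.9973e-09
20 log₁₀(7.9973e-09) = -161.94 dB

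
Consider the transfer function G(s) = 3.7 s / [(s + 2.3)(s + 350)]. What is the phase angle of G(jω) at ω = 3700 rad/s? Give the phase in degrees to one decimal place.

∠(j3700) = 90.00°
∠(j3700 + 2.3) = arctan(3700/2.3) = 89.96°
∠(j3700 + 350) = arctan(3700/350) = 84.60°
∠G(j3700) = 90.00° − (89.96° + 84.60°) = -84.56°

-84.6°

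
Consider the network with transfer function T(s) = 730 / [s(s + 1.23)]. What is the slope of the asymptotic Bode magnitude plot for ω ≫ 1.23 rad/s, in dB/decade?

With 0 zeros and 2 poles, the high-frequency asymptotic slope is 20 × (0 − 2) = -40 dB/decade.

-40 dB/decade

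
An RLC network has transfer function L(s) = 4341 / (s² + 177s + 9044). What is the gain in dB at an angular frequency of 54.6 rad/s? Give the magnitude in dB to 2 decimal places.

-8.39 dB

|(j54.6)² + 177(j54.6) + 9044| = |6062.8 + j9664.2| = 1.141e+04
|L(j54.6)| = 4341 / 1.141e+04 = 0.3805
20 log₁₀(0.3805) = -8.393 dB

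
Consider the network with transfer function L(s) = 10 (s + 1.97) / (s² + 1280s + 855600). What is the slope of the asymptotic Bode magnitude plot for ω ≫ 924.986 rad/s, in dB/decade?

With 1 zero and 2 poles, the high-frequency asymptotic slope is 20 × (1 − 2) = -20 dB/decade.

-20 dB/decade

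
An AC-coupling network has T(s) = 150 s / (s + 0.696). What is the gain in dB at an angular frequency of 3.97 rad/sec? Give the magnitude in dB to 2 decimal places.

|j3.97| = 3.97
|j3.97 + 0.696| = √(3.97² + 0.696²) = 4.031
|T(j3.97)| = 150 × 3.97 / 4.031 = 147.75
20 log₁₀(147.75) = 43.390 dB

43.39 dB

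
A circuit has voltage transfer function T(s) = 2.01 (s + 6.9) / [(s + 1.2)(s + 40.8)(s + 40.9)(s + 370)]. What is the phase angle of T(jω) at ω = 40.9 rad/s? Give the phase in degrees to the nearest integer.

∠(j40.9 + 6.9) = arctan(40.9/6.9) = 80.42°
∠(j40.9 + 1.2) = arctan(40.9/1.2) = 88.32°
∠(j40.9 + 40.8) = arctan(40.9/40.8) = 45.07°
∠(j40.9 + 40.9) = arctan(40.9/40.9) = 45.00°
∠(j40.9 + 370) = arctan(40.9/370) = 6.31°
∠T(j40.9) = 80.42° − (88.32° + 45.07° + 45.00° + 6.31°) = -104.27°

-104°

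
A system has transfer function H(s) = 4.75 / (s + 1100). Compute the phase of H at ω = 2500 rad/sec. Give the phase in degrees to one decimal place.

-66.3°

∠(j2500 + 1100) = arctan(2500/1100) = 66.25°
∠H(j2500) = −66.25° = -66.25°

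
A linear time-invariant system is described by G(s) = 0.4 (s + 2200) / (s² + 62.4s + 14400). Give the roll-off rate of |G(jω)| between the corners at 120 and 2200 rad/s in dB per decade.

-40 dB/decade

In this band the factors already past their corner are: complex pole pair at ωₙ ≈ 120; net slope = -40 dB/decade.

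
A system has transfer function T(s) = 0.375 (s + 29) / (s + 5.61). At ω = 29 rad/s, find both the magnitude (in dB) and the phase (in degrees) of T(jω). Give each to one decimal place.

|j29 + 29| = √(29² + 29²) = 41.01
|j29 + 5.61| = √(29² + 5.61²) = 29.54
|T(j29)| = 0.375 × 41.01 / 29.54 = 0.52068
20 log₁₀(0.52068) = -5.67 dB
∠(j29 + 29) = arctan(29/29) = 45.00°
∠(j29 + 5.61) = arctan(29/5.61) = 79.05°
∠T(j29) = 45.00° − 79.05° = -34.05°

|T| = -5.7 dB, ∠T = -34.1°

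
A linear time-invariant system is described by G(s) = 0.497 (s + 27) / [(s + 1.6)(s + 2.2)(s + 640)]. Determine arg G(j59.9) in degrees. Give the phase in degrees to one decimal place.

∠(j59.9 + 27) = arctan(59.9/27) = 65.74°
∠(j59.9 + 1.6) = arctan(59.9/1.6) = 88.47°
∠(j59.9 + 2.2) = arctan(59.9/2.2) = 87.90°
∠(j59.9 + 640) = arctan(59.9/640) = 5.35°
∠G(j59.9) = 65.74° − (88.47° + 87.90° + 5.35°) = -115.98°

-116.0°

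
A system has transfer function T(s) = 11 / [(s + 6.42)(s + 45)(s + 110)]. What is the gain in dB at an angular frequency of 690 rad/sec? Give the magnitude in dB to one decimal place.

-149.6 dB

|j690 + 6.42| = √(690² + 6.42²) = 690
|j690 + 45| = √(690² + 45²) = 691.5
|j690 + 110| = √(690² + 110²) = 698.7
|T(j690)| = 11 / (690 × 691.5 × 698.7) = 3.2996e-08
20 log₁₀(3.2996e-08) = -149.63 dB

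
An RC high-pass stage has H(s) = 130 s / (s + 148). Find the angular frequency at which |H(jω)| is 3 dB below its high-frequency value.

For a single-pole high-pass, the −3 dB point is at the pole: ω = 148 rad/s.

148 rad/s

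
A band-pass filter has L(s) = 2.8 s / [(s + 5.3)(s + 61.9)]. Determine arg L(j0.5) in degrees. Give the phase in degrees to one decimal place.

∠(j0.5) = 90.00°
∠(j0.5 + 5.3) = arctan(0.5/5.3) = 5.39°
∠(j0.5 + 61.9) = arctan(0.5/61.9) = 0.46°
∠L(j0.5) = 90.00° − (5.39° + 0.46°) = 84.15°

84.1°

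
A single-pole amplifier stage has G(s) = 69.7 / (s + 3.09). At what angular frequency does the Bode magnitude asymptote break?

The single real pole at s = −3.09 gives a corner at ω = 3.09 rad/s.

3.09 rad/s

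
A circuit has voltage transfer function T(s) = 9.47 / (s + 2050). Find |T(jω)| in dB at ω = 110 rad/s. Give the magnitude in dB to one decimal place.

|j110 + 2050| = √(110² + 2050²) = 2053
|T(j110)| = 9.47 / 2053 = 0.0046129
20 log₁₀(0.0046129) = -46.72 dB

-46.7 dB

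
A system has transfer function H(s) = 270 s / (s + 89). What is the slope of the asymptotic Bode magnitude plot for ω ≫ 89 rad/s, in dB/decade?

With 1 zero and 1 pole, the high-frequency asymptotic slope is 20 × (1 − 1) = 0 dB/decade.

0 dB/decade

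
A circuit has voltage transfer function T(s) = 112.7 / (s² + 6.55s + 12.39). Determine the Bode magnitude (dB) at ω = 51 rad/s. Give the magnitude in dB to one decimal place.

-27.3 dB

|(j51)² + 6.55(j51) + 12.39| = |-2588.6 + j334.05| = 2610
|T(j51)| = 112.7 / 2610 = 0.043179
20 log₁₀(0.043179) = -27.29 dB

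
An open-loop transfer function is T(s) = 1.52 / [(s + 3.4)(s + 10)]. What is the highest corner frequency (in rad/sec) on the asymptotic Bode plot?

10 rad/sec

Break frequencies occur at each pole and zero magnitude: 3.4 rad/sec, 10 rad/sec.
The highest is 10 rad/sec.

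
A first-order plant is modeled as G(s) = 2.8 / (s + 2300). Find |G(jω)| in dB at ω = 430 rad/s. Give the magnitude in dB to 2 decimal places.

|j430 + 2300| = √(430² + 2300²) = 2340
|G(j430)| = 2.8 / 2340 = 0.0011967
20 log₁₀(0.0011967) = -58.441 dB

-58.44 dB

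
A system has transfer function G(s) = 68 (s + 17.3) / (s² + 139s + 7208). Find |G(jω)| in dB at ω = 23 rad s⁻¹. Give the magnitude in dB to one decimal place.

|j23 + 17.3| = √(23² + 17.3²) = 28.78
|(j23)² + 139(j23) + 7208| = |6679 + j3197| = 7405
|G(j23)| = 68 × 28.78 / 7405 = 0.2643
20 log₁₀(0.2643) = -11.56 dB

-11.6 dB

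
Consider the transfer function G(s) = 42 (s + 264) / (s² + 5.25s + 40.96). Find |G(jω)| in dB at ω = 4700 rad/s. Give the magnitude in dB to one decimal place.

|j4700 + 264| = √(4700² + 264²) = 4707
|(j4700)² + 5.25(j4700) + 40.96| = |-2.209e+07 + j24675| = 2.209e+07
|G(j4700)| = 42 × 4707 / 2.209e+07 = 0.0089503
20 log₁₀(0.0089503) = -40.96 dB

-41.0 dB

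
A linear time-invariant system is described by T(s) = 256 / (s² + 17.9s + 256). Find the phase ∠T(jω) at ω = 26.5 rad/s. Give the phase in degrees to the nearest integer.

-133°

∠[(j26.5)² + 17.9(j26.5) + 256] = ∠[-446.25 + j474.35] = 133.25°
∠T(j26.5) = −133.25° = -133.25°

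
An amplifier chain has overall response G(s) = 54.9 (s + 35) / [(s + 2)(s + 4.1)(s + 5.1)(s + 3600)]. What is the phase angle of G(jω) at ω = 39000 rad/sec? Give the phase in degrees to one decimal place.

∠(j39000 + 35) = arctan(39000/35) = 89.95°
∠(j39000 + 2) = arctan(39000/2) = 90.00°
∠(j39000 + 4.1) = arctan(39000/4.1) = 89.99°
∠(j39000 + 5.1) = arctan(39000/5.1) = 89.99°
∠(j39000 + 3600) = arctan(39000/3600) = 84.73°
∠G(j39000) = 89.95° − (90.00° + 89.99° + 89.99° + 84.73°) = -264.76°

-264.8°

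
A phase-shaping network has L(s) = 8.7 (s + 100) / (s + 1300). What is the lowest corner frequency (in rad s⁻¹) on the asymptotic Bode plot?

Break frequencies occur at each pole and zero magnitude: 100 rad s⁻¹, 1300 rad s⁻¹.
The lowest is 100 rad s⁻¹.

100 rad s⁻¹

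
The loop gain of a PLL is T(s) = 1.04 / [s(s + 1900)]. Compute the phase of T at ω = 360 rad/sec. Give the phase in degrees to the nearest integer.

-101 deg

∠(j360 + 1900) = arctan(360/1900) = 10.73°
∠(j360) = 90.00°
∠T(j360) = − (10.73° + 90.00°) = -100.73°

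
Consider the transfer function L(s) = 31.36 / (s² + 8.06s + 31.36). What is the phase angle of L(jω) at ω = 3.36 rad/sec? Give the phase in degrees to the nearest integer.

∠[(j3.36)² + 8.06(j3.36) + 31.36] = ∠[20.07 + j27.082] = 53.46°
∠L(j3.36) = −53.46° = -53.46°

-53°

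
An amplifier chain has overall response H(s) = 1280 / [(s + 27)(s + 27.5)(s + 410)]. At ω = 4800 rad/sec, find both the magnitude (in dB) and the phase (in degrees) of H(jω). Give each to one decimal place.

|j4800 + 27| = √(4800² + 27²) = 4800
|j4800 + 27.5| = √(4800² + 27.5²) = 4800
|j4800 + 410| = √(4800² + 410²) = 4817
|H(j4800)| = 1280 / (4800 × 4800 × 4817) = 1.1532e-08
20 log₁₀(1.1532e-08) = -158.76 dB
∠(j4800 + 27) = arctan(4800/27) = 89.68°
∠(j4800 + 27.5) = arctan(4800/27.5) = 89.67°
∠(j4800 + 410) = arctan(4800/410) = 85.12°
∠H(j4800) = − (89.68° + 89.67° + 85.12°) = -264.47°

|H| = -158.8 dB, ∠H = -264.5°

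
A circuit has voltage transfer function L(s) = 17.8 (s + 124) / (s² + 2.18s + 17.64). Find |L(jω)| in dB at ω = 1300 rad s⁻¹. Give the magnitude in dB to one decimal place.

-37.2 dB

|j1300 + 124| = √(1300² + 124²) = 1306
|(j1300)² + 2.18(j1300) + 17.64| = |-1.69e+06 + j2834| = 1.69e+06
|L(j1300)| = 17.8 × 1306 / 1.69e+06 = 0.013755
20 log₁₀(0.013755) = -37.23 dB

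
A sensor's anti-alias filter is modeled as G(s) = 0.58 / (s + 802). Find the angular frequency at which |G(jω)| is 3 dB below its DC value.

802 rad/s

For a single-pole low-pass, the −3 dB point is at the pole: ω = 802 rad/s.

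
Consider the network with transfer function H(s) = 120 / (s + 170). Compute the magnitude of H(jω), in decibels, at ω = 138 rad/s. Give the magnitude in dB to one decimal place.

|j138 + 170| = √(138² + 170²) = 219
|H(j138)| = 120 / 219 = 0.54804
20 log₁₀(0.54804) = -5.22 dB

-5.2 dB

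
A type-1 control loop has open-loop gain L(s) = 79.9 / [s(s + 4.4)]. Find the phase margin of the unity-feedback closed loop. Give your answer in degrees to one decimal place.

27.6°

Gain crossover: |L(jω)| = 1 at ω ≈ 8.41 rad/sec.
∠L(j8.41) = −90° − arctan(8.41/4.4) ≈ -152.39°
PM = 180° + (-152.39°) = 27.61°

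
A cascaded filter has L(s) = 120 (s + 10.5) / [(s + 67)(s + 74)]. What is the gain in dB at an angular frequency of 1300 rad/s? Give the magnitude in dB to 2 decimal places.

|j1300 + 10.5| = √(1300² + 10.5²) = 1300
|j1300 + 67| = √(1300² + 67²) = 1302
|j1300 + 74| = √(1300² + 74²) = 1302
|L(j1300)| = 120 × 1300 / (1302 × 1302) = 0.092039
20 log₁₀(0.092039) = -20.721 dB

-20.72 dB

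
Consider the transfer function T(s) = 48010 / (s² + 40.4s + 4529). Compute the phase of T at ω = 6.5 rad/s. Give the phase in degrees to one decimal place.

-3.3°

∠[(j6.5)² + 40.4(j6.5) + 4529] = ∠[4486.8 + j262.6] = 3.35°
∠T(j6.5) = −3.35° = -3.35°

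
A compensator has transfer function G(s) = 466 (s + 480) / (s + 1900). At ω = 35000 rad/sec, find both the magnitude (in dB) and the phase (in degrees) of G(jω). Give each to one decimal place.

|j35000 + 480| = √(35000² + 480²) = 3.5e+04
|j35000 + 1900| = √(35000² + 1900²) = 3.505e+04
|G(j35000)| = 466 × 3.5e+04 / 3.505e+04 = 465.36
20 log₁₀(465.36) = 53.36 dB
∠(j35000 + 480) = arctan(35000/480) = 89.21°
∠(j35000 + 1900) = arctan(35000/1900) = 86.89°
∠G(j35000) = 89.21° − 86.89° = 2.32°

|G| = 53.4 dB, ∠G = 2.3 deg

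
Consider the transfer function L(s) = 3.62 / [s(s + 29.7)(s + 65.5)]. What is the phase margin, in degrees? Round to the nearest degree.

90 deg

Gain crossover: |L(jω)| = 1 at ω ≈ 0.00186 rad/s.
∠L(j0.00186) = −90° − arctan(0.00186/29.7) − arctan(0.00186/65.5) ≈ -90.01°
PM = 180° + (-90.01°) = 89.99°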